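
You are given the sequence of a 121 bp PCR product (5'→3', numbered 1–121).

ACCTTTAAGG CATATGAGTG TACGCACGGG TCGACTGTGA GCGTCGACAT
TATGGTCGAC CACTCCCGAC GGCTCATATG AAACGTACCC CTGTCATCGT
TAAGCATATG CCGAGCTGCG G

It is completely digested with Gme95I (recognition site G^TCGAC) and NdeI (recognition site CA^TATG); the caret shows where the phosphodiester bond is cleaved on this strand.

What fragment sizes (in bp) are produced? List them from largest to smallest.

30, 21, 18, 15, 13, 12, 12 bp

Gme95I sites (GTCGAC) start at positions 30, 43, 55.
Gme95I cuts after the first base of each site, so after positions 30, 43, 55.
NdeI sites (CATATG) start at positions 11, 75, 105.
NdeI cuts after base 2 of each site, so after positions 12, 76, 106.
Combined cut positions: 12, 30, 43, 55, 76, 106.
Linear molecule, 6 cuts → 7 fragments:
  1–12 → 12 bp
  13–30 → 18 bp
  31–43 → 13 bp
  44–55 → 12 bp
  56–76 → 21 bp
  77–106 → 30 bp
  107–121 → 15 bp
Sorted largest to smallest: 30, 21, 18, 15, 13, 12, 12 bp.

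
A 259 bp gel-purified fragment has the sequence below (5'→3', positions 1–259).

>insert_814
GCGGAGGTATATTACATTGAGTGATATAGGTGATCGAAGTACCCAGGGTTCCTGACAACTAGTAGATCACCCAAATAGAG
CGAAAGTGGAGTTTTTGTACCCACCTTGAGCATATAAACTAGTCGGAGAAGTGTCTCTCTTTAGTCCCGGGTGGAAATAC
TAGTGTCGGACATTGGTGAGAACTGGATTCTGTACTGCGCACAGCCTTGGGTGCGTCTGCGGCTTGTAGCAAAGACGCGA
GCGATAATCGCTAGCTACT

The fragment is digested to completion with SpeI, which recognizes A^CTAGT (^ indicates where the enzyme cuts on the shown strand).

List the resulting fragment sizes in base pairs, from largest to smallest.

100, 60, 58, 41 bp

SpeI sites (ACTAGT) start at positions 58, 118, 159.
SpeI cuts after the first base of each site, so after positions 58, 118, 159.
Linear molecule, 3 cuts → 4 fragments:
  1–58 → 58 bp
  59–118 → 60 bp
  119–159 → 41 bp
  160–259 → 100 bp
Sorted largest to smallest: 100, 60, 58, 41 bp.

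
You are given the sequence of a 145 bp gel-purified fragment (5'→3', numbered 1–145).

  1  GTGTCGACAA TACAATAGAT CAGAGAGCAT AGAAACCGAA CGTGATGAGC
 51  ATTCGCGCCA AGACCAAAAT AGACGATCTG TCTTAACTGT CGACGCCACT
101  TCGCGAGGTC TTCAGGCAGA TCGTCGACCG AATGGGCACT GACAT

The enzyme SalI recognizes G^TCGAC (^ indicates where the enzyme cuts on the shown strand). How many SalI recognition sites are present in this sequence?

3

GTCGAC occurs starting at positions 3, 89, 123.
SalI cuts at 3 sites.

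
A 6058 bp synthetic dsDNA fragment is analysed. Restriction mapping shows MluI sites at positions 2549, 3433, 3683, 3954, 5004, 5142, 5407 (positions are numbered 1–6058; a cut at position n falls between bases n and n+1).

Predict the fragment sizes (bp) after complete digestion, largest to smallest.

Linear molecule, 7 cuts → 8 fragments:
  2549 − 0 = 2549 bp
  3433 − 2549 = 884 bp
  3683 − 3433 = 250 bp
  3954 − 3683 = 271 bp
  5004 − 3954 = 1050 bp
  5142 − 5004 = 138 bp
  5407 − 5142 = 265 bp
  6058 − 5407 = 651 bp
Sorted largest to smallest: 2549, 1050, 884, 651, 271, 265, 250, 138 bp.

2549, 1050, 884, 651, 271, 265, 250, 138 bp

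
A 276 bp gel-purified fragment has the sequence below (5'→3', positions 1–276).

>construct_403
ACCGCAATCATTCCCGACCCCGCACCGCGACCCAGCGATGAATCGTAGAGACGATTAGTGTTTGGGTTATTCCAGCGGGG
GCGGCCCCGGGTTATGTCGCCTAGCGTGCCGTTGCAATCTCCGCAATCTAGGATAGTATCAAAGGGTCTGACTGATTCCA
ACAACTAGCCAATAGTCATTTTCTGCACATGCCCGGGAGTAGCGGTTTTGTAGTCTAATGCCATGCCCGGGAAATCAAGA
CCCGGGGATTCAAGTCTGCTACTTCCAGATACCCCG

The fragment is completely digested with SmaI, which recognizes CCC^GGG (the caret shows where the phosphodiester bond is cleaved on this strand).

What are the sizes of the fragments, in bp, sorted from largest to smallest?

SmaI sites (CCCGGG) start at positions 86, 192, 226, 241.
SmaI cuts after base 3 of each site, so after positions 88, 194, 228, 243.
Linear molecule, 4 cuts → 5 fragments:
  1–88 → 88 bp
  89–194 → 106 bp
  195–228 → 34 bp
  229–243 → 15 bp
  244–276 → 33 bp
Sorted largest to smallest: 106, 88, 34, 33, 15 bp.

106, 88, 34, 33, 15 bp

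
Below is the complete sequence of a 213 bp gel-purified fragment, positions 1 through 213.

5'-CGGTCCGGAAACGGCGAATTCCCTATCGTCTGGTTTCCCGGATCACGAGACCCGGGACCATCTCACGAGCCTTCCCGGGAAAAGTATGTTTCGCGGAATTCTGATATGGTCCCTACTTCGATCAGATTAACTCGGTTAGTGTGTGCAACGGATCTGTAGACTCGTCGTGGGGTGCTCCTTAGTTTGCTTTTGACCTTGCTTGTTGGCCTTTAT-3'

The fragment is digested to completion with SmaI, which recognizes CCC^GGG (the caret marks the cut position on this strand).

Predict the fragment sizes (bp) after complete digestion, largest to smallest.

137, 53, 23 bp

SmaI sites (CCCGGG) start at positions 51, 74.
SmaI cuts after base 3 of each site, so after positions 53, 76.
Linear molecule, 2 cuts → 3 fragments:
  1–53 → 53 bp
  54–76 → 23 bp
  77–213 → 137 bp
Sorted largest to smallest: 137, 53, 23 bp.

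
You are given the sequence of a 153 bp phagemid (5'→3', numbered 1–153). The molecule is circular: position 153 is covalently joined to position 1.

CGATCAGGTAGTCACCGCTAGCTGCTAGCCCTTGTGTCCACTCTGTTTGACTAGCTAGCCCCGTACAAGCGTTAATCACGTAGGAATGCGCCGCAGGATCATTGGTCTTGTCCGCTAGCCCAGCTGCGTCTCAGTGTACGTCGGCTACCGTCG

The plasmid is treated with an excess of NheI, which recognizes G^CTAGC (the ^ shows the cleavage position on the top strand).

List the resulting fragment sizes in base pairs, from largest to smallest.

NheI sites (GCTAGC) start at positions 17, 24, 54, 114.
NheI cuts after the first base of each site, so after positions 17, 24, 54, 114.
Circular molecule, 4 cuts → 4 fragments:
  18–24 → 7 bp
  25–54 → 30 bp
  55–114 → 60 bp
  115–153 then 1–17 → 39 + 17 = 56 bp
Sorted largest to smallest: 60, 56, 30, 7 bp.

60, 56, 30, 7 bp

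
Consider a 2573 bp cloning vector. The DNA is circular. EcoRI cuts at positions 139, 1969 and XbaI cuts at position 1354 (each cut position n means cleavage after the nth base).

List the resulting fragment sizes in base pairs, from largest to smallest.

1215, 743, 615 bp

Combined cut positions (sorted): 139, 1354, 1969.
Circular molecule, 3 cuts → 3 fragments:
  1354 − 139 = 1215 bp
  1969 − 1354 = 615 bp
  wrap: 2573 − 1969 + 139 = 743 bp
Sorted largest to smallest: 1215, 743, 615 bp.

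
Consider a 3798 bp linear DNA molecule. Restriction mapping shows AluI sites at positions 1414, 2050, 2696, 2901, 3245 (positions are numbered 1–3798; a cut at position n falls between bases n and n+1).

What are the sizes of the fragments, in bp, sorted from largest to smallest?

1414, 646, 636, 553, 344, 205 bp

Linear molecule, 5 cuts → 6 fragments:
  1414 − 0 = 1414 bp
  2050 − 1414 = 636 bp
  2696 − 2050 = 646 bp
  2901 − 2696 = 205 bp
  3245 − 2901 = 344 bp
  3798 − 3245 = 553 bp
Sorted largest to smallest: 1414, 646, 636, 553, 344, 205 bp.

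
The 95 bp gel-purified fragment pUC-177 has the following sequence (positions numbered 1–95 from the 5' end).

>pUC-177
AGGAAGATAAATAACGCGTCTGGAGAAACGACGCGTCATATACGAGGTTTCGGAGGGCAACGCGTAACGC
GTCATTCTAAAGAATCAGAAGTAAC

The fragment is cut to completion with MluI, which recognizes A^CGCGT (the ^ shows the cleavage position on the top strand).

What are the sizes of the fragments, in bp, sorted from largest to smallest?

MluI sites (ACGCGT) start at positions 14, 31, 60, 67.
MluI cuts after the first base of each site, so after positions 14, 31, 60, 67.
Linear molecule, 4 cuts → 5 fragments:
  1–14 → 14 bp
  15–31 → 17 bp
  32–60 → 29 bp
  61–67 → 7 bp
  68–95 → 28 bp
Sorted largest to smallest: 29, 28, 17, 14, 7 bp.

29, 28, 17, 14, 7 bp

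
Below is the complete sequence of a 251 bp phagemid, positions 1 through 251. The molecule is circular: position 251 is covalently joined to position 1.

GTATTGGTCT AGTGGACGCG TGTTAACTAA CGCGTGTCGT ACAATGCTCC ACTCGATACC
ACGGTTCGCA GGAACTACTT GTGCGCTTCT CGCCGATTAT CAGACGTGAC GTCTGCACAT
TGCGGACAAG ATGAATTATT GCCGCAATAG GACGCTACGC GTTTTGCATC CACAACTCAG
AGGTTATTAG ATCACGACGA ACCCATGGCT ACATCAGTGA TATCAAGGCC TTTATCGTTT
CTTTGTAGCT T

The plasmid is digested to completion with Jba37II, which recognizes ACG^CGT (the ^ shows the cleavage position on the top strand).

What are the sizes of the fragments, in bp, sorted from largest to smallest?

Jba37II sites (ACGCGT) start at positions 16, 30, 157.
Jba37II cuts after base 3 of each site, so after positions 18, 32, 159.
Circular molecule, 3 cuts → 3 fragments:
  19–32 → 14 bp
  33–159 → 127 bp
  160–251 then 1–18 → 92 + 18 = 110 bp
Sorted largest to smallest: 127, 110, 14 bp.

127, 110, 14 bp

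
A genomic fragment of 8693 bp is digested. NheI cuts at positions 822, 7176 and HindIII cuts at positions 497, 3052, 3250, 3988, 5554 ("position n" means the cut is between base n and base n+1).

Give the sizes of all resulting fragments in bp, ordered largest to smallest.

2230, 1622, 1566, 1517, 738, 497, 325, 198 bp

Combined cut positions (sorted): 497, 822, 3052, 3250, 3988, 5554, 7176.
Linear molecule, 7 cuts → 8 fragments:
  497 − 0 = 497 bp
  822 − 497 = 325 bp
  3052 − 822 = 2230 bp
  3250 − 3052 = 198 bp
  3988 − 3250 = 738 bp
  5554 − 3988 = 1566 bp
  7176 − 5554 = 1622 bp
  8693 − 7176 = 1517 bp
Sorted largest to smallest: 2230, 1622, 1566, 1517, 738, 497, 325, 198 bp.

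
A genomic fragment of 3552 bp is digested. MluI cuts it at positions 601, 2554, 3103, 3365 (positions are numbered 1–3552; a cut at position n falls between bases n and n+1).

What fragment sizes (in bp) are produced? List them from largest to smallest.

Linear molecule, 4 cuts → 5 fragments:
  601 − 0 = 601 bp
  2554 − 601 = 1953 bp
  3103 − 2554 = 549 bp
  3365 − 3103 = 262 bp
  3552 − 3365 = 187 bp
Sorted largest to smallest: 1953, 601, 549, 262, 187 bp.

1953, 601, 549, 262, 187 bp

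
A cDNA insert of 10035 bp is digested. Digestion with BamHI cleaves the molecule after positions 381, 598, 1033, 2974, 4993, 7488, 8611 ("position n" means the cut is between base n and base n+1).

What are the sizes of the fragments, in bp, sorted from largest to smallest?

2495, 2019, 1941, 1424, 1123, 435, 381, 217 bp

Linear molecule, 7 cuts → 8 fragments:
  381 − 0 = 381 bp
  598 − 381 = 217 bp
  1033 − 598 = 435 bp
  2974 − 1033 = 1941 bp
  4993 − 2974 = 2019 bp
  7488 − 4993 = 2495 bp
  8611 − 7488 = 1123 bp
  10035 − 8611 = 1424 bp
Sorted largest to smallest: 2495, 2019, 1941, 1424, 1123, 435, 381, 217 bp.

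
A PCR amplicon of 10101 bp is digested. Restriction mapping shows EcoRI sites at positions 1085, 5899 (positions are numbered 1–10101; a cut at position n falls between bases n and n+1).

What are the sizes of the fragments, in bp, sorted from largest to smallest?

Linear molecule, 2 cuts → 3 fragments:
  1085 − 0 = 1085 bp
  5899 − 1085 = 4814 bp
  10101 − 5899 = 4202 bp
Sorted largest to smallest: 4814, 4202, 1085 bp.

4814, 4202, 1085 bp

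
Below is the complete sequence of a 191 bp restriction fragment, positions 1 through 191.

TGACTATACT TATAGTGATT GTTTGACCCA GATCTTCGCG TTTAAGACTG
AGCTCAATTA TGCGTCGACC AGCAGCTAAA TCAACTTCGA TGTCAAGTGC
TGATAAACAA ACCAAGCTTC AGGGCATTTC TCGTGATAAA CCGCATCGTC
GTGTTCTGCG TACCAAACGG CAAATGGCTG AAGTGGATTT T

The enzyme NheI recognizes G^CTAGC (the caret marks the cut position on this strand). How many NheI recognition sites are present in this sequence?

0

No occurrence of GCTAGC is present in the sequence.
NheI does not cut: 0 sites.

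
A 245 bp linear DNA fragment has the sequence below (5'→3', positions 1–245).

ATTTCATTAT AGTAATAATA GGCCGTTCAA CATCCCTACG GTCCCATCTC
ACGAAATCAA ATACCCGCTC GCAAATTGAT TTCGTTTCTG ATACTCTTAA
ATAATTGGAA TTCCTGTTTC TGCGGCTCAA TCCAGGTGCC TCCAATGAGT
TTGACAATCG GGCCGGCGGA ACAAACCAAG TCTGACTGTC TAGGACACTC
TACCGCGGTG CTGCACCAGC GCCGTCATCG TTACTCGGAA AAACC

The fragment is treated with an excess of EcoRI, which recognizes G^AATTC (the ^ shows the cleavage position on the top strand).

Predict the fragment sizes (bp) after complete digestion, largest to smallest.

The EcoRI site (GAATTC) starts at position 108.
EcoRI cuts after the first base of each site, so after position 108.
Linear molecule, 1 cut → 2 fragments:
  1–108 → 108 bp
  109–245 → 137 bp
Sorted largest to smallest: 137, 108 bp.

137, 108 bp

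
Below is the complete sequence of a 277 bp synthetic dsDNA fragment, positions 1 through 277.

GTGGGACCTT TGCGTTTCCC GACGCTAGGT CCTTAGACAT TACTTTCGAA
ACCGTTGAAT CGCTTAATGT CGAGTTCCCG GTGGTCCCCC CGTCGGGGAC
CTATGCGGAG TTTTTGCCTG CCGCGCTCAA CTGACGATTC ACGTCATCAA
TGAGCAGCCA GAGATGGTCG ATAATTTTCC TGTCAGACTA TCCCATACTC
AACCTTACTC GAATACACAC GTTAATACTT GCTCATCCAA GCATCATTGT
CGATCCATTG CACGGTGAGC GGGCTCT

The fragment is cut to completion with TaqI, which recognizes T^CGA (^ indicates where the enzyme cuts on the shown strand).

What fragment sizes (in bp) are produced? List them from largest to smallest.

98, 46, 41, 41, 27, 24 bp

TaqI sites (TCGA) start at positions 46, 70, 168, 209, 250.
TaqI cuts after the first base of each site, so after positions 46, 70, 168, 209, 250.
Linear molecule, 5 cuts → 6 fragments:
  1–46 → 46 bp
  47–70 → 24 bp
  71–168 → 98 bp
  169–209 → 41 bp
  210–250 → 41 bp
  251–277 → 27 bp
Sorted largest to smallest: 98, 46, 41, 41, 27, 24 bp.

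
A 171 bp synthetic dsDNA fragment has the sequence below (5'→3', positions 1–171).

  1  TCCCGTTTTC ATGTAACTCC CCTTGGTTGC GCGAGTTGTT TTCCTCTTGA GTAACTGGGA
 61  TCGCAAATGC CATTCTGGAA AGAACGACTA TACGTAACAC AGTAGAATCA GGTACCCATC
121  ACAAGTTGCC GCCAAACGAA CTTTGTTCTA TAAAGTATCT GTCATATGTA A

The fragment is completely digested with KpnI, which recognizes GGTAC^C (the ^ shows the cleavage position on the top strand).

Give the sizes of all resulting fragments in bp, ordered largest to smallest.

115, 56 bp

The KpnI site (GGTACC) starts at position 111.
KpnI cuts after base 5 of each site (before the last base), so after position 115.
Linear molecule, 1 cut → 2 fragments:
  1–115 → 115 bp
  116–171 → 56 bp
Sorted largest to smallest: 115, 56 bp.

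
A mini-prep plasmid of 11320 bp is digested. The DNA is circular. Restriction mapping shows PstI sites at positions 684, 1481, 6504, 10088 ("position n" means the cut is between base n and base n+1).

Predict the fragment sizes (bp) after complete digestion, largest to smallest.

Circular molecule, 4 cuts → 4 fragments:
  1481 − 684 = 797 bp
  6504 − 1481 = 5023 bp
  10088 − 6504 = 3584 bp
  wrap: 11320 − 10088 + 684 = 1916 bp
Sorted largest to smallest: 5023, 3584, 1916, 797 bp.

5023, 3584, 1916, 797 bp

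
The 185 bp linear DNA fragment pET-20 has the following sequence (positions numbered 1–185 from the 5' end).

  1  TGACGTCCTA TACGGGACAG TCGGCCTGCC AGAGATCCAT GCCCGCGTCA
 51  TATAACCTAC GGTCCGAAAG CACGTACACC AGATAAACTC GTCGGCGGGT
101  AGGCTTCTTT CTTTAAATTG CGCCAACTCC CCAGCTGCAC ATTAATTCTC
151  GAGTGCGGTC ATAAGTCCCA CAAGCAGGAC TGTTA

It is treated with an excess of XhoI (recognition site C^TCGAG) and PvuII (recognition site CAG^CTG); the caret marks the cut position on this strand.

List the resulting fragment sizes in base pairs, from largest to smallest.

The XhoI site (CTCGAG) starts at position 148.
XhoI cuts after the first base of each site, so after position 148.
The PvuII site (CAGCTG) starts at position 132.
PvuII cuts after base 3 of each site, so after position 134.
Combined cut positions: 134, 148.
Linear molecule, 2 cuts → 3 fragments:
  1–134 → 134 bp
  135–148 → 14 bp
  149–185 → 37 bp
Sorted largest to smallest: 134, 37, 14 bp.

134, 37, 14 bp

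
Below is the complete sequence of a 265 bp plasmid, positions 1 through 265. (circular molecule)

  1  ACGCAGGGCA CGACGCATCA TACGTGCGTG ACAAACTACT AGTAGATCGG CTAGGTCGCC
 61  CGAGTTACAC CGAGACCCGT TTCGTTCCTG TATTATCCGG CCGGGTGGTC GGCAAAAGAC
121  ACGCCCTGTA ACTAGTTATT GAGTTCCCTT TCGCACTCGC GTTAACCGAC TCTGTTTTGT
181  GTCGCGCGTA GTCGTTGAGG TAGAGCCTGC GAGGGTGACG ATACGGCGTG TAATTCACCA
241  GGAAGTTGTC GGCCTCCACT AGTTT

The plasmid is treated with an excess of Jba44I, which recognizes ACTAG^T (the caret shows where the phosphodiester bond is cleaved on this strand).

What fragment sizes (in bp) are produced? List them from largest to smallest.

Jba44I sites (ACTAGT) start at positions 38, 131, 258.
Jba44I cuts after base 5 of each site (before the last base), so after positions 42, 135, 262.
Circular molecule, 3 cuts → 3 fragments:
  43–135 → 93 bp
  136–262 → 127 bp
  263–265 then 1–42 → 3 + 42 = 45 bp
Sorted largest to smallest: 127, 93, 45 bp.

127, 93, 45 bp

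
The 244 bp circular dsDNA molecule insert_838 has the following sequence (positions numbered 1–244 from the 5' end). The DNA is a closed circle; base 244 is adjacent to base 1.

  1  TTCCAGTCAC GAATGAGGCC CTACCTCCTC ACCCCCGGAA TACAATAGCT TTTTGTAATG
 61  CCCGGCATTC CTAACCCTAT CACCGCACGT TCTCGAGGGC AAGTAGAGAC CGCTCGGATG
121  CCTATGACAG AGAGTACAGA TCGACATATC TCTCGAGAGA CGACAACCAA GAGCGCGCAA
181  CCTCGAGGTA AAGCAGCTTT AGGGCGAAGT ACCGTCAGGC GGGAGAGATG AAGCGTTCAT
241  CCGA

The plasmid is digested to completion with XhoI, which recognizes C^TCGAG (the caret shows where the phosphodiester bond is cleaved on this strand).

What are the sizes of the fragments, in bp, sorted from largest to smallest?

154, 60, 30 bp

XhoI sites (CTCGAG) start at positions 92, 152, 182.
XhoI cuts after the first base of each site, so after positions 92, 152, 182.
Circular molecule, 3 cuts → 3 fragments:
  93–152 → 60 bp
  153–182 → 30 bp
  183–244 then 1–92 → 62 + 92 = 154 bp
Sorted largest to smallest: 154, 60, 30 bp.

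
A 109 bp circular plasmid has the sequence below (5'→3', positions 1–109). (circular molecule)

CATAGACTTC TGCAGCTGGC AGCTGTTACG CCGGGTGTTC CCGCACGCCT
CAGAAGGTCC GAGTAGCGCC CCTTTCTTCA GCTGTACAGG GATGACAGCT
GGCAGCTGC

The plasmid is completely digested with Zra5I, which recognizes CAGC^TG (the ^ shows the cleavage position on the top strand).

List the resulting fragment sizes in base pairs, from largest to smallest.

59, 19, 17, 7, 7 bp

Zra5I sites (CAGCTG) start at positions 13, 20, 79, 96, 103.
Zra5I cuts after base 4 of each site, so after positions 16, 23, 82, 99, 106.
Circular molecule, 5 cuts → 5 fragments:
  17–23 → 7 bp
  24–82 → 59 bp
  83–99 → 17 bp
  100–106 → 7 bp
  107–109 then 1–16 → 3 + 16 = 19 bp
Sorted largest to smallest: 59, 19, 17, 7, 7 bp.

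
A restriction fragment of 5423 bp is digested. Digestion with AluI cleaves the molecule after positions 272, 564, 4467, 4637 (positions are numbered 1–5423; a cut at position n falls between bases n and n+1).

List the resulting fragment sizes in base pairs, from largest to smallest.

3903, 786, 292, 272, 170 bp

Linear molecule, 4 cuts → 5 fragments:
  272 − 0 = 272 bp
  564 − 272 = 292 bp
  4467 − 564 = 3903 bp
  4637 − 4467 = 170 bp
  5423 − 4637 = 786 bp
Sorted largest to smallest: 3903, 786, 292, 272, 170 bp.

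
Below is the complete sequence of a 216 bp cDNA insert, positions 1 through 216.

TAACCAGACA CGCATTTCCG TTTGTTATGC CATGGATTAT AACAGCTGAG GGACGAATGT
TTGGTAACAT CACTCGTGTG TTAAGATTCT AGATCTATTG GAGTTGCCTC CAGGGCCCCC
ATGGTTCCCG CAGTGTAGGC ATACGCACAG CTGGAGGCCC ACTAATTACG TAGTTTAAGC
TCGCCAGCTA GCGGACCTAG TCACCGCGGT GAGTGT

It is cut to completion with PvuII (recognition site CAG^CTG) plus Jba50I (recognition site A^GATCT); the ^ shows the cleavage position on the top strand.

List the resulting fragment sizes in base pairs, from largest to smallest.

PvuII sites (CAGCTG) start at positions 43, 148.
PvuII cuts after base 3 of each site, so after positions 45, 150.
The Jba50I site (AGATCT) starts at position 91.
Jba50I cuts after the first base of each site, so after position 91.
Combined cut positions: 45, 91, 150.
Linear molecule, 3 cuts → 4 fragments:
  1–45 → 45 bp
  46–91 → 46 bp
  92–150 → 59 bp
  151–216 → 66 bp
Sorted largest to smallest: 66, 59, 46, 45 bp.

66, 59, 46, 45 bp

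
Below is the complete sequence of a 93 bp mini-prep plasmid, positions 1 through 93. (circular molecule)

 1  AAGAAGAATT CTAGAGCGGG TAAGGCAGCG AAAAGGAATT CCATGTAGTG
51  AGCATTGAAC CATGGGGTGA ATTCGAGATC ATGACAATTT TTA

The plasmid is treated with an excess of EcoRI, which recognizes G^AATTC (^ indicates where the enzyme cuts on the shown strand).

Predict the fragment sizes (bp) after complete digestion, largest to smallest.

EcoRI sites (GAATTC) start at positions 6, 36, 69.
EcoRI cuts after the first base of each site, so after positions 6, 36, 69.
Circular molecule, 3 cuts → 3 fragments:
  7–36 → 30 bp
  37–69 → 33 bp
  70–93 then 1–6 → 24 + 6 = 30 bp
Sorted largest to smallest: 33, 30, 30 bp.

33, 30, 30 bp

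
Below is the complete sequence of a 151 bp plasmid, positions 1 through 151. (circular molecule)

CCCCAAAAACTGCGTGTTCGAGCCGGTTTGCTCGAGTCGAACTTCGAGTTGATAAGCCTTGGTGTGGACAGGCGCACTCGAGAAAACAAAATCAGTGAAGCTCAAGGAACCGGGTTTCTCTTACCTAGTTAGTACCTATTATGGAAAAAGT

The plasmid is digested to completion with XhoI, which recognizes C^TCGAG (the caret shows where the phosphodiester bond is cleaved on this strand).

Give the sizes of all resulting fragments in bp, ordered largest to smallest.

XhoI sites (CTCGAG) start at positions 31, 77.
XhoI cuts after the first base of each site, so after positions 31, 77.
Circular molecule, 2 cuts → 2 fragments:
  32–77 → 46 bp
  78–151 then 1–31 → 74 + 31 = 105 bp
Sorted largest to smallest: 105, 46 bp.

105, 46 bp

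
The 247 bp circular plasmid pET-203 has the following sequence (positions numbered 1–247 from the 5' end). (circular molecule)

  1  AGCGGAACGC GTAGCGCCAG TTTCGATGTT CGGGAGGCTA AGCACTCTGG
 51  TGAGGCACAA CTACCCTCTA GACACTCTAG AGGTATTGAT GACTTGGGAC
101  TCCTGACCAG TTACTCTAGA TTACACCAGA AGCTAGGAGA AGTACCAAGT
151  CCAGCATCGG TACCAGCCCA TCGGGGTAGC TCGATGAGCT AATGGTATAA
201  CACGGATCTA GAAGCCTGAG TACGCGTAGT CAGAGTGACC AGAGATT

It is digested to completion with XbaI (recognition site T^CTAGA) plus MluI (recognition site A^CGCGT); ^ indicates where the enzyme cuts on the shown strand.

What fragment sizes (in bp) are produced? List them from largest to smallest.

92, 60, 39, 32, 15, 9 bp

XbaI sites (TCTAGA) start at positions 67, 76, 115, 207.
XbaI cuts after the first base of each site, so after positions 67, 76, 115, 207.
MluI sites (ACGCGT) start at positions 7, 222.
MluI cuts after the first base of each site, so after positions 7, 222.
Combined cut positions: 7, 67, 76, 115, 207, 222.
Circular molecule, 6 cuts → 6 fragments:
  8–67 → 60 bp
  68–76 → 9 bp
  77–115 → 39 bp
  116–207 → 92 bp
  208–222 → 15 bp
  223–247 then 1–7 → 25 + 7 = 32 bp
Sorted largest to smallest: 92, 60, 39, 32, 15, 9 bp.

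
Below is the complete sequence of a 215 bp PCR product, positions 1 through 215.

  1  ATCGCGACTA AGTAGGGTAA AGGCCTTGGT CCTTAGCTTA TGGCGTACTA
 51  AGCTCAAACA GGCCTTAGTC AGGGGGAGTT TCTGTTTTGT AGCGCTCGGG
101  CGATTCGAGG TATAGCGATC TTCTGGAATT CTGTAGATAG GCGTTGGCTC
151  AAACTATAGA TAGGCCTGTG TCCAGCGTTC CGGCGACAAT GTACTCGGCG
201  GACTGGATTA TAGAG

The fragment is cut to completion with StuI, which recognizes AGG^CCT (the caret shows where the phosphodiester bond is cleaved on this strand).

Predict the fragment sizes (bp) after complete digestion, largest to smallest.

102, 51, 39, 23 bp

StuI sites (AGGCCT) start at positions 21, 60, 162.
StuI cuts after base 3 of each site, so after positions 23, 62, 164.
Linear molecule, 3 cuts → 4 fragments:
  1–23 → 23 bp
  24–62 → 39 bp
  63–164 → 102 bp
  165–215 → 51 bp
Sorted largest to smallest: 102, 51, 39, 23 bp.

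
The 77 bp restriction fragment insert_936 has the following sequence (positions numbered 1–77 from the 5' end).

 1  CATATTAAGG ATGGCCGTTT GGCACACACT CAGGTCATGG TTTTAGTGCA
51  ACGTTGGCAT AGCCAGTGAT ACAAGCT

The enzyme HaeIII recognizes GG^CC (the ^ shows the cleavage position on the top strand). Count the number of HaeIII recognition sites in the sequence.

1

GGCC occurs starting at position 13.
HaeIII cuts at 1 site.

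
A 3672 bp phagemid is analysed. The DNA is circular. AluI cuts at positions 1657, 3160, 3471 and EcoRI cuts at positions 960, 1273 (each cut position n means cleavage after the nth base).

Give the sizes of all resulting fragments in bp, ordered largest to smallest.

1503, 1161, 384, 313, 311 bp

Combined cut positions (sorted): 960, 1273, 1657, 3160, 3471.
Circular molecule, 5 cuts → 5 fragments:
  1273 − 960 = 313 bp
  1657 − 1273 = 384 bp
  3160 − 1657 = 1503 bp
  3471 − 3160 = 311 bp
  wrap: 3672 − 3471 + 960 = 1161 bp
Sorted largest to smallest: 1503, 1161, 384, 313, 311 bp.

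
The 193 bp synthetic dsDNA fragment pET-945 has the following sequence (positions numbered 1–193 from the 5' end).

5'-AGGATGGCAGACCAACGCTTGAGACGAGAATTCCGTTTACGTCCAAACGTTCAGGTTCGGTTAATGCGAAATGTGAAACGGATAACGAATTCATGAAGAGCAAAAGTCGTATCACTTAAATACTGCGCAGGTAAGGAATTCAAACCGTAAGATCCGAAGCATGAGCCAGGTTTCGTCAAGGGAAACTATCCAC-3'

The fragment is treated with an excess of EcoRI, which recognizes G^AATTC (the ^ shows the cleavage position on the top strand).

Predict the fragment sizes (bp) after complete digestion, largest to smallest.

59, 57, 49, 28 bp

EcoRI sites (GAATTC) start at positions 28, 87, 136.
EcoRI cuts after the first base of each site, so after positions 28, 87, 136.
Linear molecule, 3 cuts → 4 fragments:
  1–28 → 28 bp
  29–87 → 59 bp
  88–136 → 49 bp
  137–193 → 57 bp
Sorted largest to smallest: 59, 57, 49, 28 bp.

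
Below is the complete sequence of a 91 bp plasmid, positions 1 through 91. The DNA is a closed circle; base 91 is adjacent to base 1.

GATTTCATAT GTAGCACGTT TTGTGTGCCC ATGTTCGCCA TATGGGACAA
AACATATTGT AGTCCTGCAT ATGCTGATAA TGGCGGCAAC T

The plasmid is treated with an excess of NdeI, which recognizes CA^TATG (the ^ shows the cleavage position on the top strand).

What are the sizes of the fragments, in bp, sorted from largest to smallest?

33, 29, 29 bp

NdeI sites (CATATG) start at positions 6, 39, 68.
NdeI cuts after base 2 of each site, so after positions 7, 40, 69.
Circular molecule, 3 cuts → 3 fragments:
  8–40 → 33 bp
  41–69 → 29 bp
  70–91 then 1–7 → 22 + 7 = 29 bp
Sorted largest to smallest: 33, 29, 29 bp.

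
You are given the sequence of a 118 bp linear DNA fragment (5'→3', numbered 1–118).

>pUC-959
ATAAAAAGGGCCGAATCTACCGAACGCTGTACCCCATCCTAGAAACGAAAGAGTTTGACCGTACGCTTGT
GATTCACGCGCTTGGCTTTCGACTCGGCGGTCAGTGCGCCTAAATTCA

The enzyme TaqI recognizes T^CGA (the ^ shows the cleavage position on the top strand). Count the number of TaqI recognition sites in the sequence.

TCGA occurs starting at position 89.
TaqI cuts at 1 site.

1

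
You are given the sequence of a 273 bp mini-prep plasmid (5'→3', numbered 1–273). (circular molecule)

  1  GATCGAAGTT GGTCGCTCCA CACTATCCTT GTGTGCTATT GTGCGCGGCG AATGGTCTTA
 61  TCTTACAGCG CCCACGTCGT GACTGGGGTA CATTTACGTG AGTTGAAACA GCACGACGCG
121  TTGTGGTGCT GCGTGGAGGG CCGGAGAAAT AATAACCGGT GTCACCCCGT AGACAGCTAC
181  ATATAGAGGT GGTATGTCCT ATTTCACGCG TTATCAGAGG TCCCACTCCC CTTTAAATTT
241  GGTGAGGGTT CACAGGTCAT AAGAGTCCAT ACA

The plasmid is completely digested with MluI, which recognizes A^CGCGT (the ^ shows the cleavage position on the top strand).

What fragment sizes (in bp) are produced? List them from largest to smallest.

MluI sites (ACGCGT) start at positions 116, 206.
MluI cuts after the first base of each site, so after positions 116, 206.
Circular molecule, 2 cuts → 2 fragments:
  117–206 → 90 bp
  207–273 then 1–116 → 67 + 116 = 183 bp
Sorted largest to smallest: 183, 90 bp.

183, 90 bp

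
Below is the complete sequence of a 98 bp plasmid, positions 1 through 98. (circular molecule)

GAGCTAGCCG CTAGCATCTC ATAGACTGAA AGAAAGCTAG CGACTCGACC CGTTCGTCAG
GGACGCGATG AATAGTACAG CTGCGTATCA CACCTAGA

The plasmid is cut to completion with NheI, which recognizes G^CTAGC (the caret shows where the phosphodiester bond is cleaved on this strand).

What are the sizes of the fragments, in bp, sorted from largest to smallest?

NheI sites (GCTAGC) start at positions 3, 10, 36.
NheI cuts after the first base of each site, so after positions 3, 10, 36.
Circular molecule, 3 cuts → 3 fragments:
  4–10 → 7 bp
  11–36 → 26 bp
  37–98 then 1–3 → 62 + 3 = 65 bp
Sorted largest to smallest: 65, 26, 7 bp.

65, 26, 7 bp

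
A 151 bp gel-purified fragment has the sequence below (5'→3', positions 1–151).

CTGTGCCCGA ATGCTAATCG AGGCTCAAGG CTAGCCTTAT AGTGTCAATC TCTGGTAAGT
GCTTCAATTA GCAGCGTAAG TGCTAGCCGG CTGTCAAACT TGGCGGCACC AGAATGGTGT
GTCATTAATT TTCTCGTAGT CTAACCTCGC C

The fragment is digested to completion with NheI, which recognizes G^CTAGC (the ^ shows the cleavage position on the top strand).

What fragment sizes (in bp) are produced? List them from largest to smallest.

69, 52, 30 bp

NheI sites (GCTAGC) start at positions 30, 82.
NheI cuts after the first base of each site, so after positions 30, 82.
Linear molecule, 2 cuts → 3 fragments:
  1–30 → 30 bp
  31–82 → 52 bp
  83–151 → 69 bp
Sorted largest to smallest: 69, 52, 30 bp.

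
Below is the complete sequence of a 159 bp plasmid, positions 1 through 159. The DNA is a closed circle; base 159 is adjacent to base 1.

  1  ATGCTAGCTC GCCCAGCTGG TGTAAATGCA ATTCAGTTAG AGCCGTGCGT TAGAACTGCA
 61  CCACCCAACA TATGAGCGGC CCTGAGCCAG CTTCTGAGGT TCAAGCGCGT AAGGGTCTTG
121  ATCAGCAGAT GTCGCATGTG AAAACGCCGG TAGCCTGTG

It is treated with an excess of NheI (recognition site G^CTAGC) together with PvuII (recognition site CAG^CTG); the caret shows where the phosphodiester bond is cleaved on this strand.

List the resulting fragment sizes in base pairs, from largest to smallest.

The NheI site (GCTAGC) starts at position 3.
NheI cuts after the first base of each site, so after position 3.
The PvuII site (CAGCTG) starts at position 14.
PvuII cuts after base 3 of each site, so after position 16.
Combined cut positions: 3, 16.
Circular molecule, 2 cuts → 2 fragments:
  4–16 → 13 bp
  17–159 then 1–3 → 143 + 3 = 146 bp
Sorted largest to smallest: 146, 13 bp.

146, 13 bp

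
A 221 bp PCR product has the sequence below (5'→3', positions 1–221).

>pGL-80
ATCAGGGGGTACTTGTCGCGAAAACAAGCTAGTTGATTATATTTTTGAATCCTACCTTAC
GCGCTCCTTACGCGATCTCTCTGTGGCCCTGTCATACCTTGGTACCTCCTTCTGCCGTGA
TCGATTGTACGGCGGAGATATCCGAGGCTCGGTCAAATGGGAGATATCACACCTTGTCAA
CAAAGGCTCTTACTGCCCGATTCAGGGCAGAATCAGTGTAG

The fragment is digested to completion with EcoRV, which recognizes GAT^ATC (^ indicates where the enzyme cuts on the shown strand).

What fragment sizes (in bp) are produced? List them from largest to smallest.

139, 56, 26 bp

EcoRV sites (GATATC) start at positions 137, 163.
EcoRV cuts after base 3 of each site, so after positions 139, 165.
Linear molecule, 2 cuts → 3 fragments:
  1–139 → 139 bp
  140–165 → 26 bp
  166–221 → 56 bp
Sorted largest to smallest: 139, 56, 26 bp.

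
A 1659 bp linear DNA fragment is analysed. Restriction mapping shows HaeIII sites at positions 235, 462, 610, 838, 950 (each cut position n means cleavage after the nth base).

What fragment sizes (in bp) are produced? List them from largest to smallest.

Linear molecule, 5 cuts → 6 fragments:
  235 − 0 = 235 bp
  462 − 235 = 227 bp
  610 − 462 = 148 bp
  838 − 610 = 228 bp
  950 − 838 = 112 bp
  1659 − 950 = 709 bp
Sorted largest to smallest: 709, 235, 228, 227, 148, 112 bp.

709, 235, 228, 227, 148, 112 bp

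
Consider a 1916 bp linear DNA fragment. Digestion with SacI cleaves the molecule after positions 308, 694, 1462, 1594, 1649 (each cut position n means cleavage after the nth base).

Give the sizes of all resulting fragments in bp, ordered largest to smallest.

768, 386, 308, 267, 132, 55 bp

Linear molecule, 5 cuts → 6 fragments:
  308 − 0 = 308 bp
  694 − 308 = 386 bp
  1462 − 694 = 768 bp
  1594 − 1462 = 132 bp
  1649 − 1594 = 55 bp
  1916 − 1649 = 267 bp
Sorted largest to smallest: 768, 386, 308, 267, 132, 55 bp.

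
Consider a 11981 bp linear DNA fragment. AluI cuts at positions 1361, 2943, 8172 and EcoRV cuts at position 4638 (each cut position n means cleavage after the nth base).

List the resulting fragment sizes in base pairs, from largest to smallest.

Combined cut positions (sorted): 1361, 2943, 4638, 8172.
Linear molecule, 4 cuts → 5 fragments:
  1361 − 0 = 1361 bp
  2943 − 1361 = 1582 bp
  4638 − 2943 = 1695 bp
  8172 − 4638 = 3534 bp
  11981 − 8172 = 3809 bp
Sorted largest to smallest: 3809, 3534, 1695, 1582, 1361 bp.

3809, 3534, 1695, 1582, 1361 bp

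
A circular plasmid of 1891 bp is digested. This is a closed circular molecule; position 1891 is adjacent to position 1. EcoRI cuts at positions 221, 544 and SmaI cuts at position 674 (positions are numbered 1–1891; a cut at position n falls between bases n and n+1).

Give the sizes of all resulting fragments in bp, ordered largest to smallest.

Combined cut positions (sorted): 221, 544, 674.
Circular molecule, 3 cuts → 3 fragments:
  544 − 221 = 323 bp
  674 − 544 = 130 bp
  wrap: 1891 − 674 + 221 = 1438 bp
Sorted largest to smallest: 1438, 323, 130 bp.

1438, 323, 130 bp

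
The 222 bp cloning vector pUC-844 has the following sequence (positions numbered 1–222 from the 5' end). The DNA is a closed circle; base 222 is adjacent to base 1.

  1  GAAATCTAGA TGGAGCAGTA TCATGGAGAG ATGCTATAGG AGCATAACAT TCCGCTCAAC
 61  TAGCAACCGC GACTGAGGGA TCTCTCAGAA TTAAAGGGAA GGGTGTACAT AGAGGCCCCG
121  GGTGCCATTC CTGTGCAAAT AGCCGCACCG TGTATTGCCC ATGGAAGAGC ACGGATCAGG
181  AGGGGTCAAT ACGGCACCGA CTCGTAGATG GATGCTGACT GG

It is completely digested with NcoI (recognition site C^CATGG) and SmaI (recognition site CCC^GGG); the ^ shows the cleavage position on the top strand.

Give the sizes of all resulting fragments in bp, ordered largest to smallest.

The NcoI site (CCATGG) starts at position 159.
NcoI cuts after the first base of each site, so after position 159.
The SmaI site (CCCGGG) starts at position 117.
SmaI cuts after base 3 of each site, so after position 119.
Combined cut positions: 119, 159.
Circular molecule, 2 cuts → 2 fragments:
  120–159 → 40 bp
  160–222 then 1–119 → 63 + 119 = 182 bp
Sorted largest to smallest: 182, 40 bp.

182, 40 bp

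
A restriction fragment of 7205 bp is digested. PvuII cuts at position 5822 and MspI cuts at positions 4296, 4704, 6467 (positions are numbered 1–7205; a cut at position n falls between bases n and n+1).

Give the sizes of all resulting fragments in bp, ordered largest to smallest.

4296, 1118, 738, 645, 408 bp

Combined cut positions (sorted): 4296, 4704, 5822, 6467.
Linear molecule, 4 cuts → 5 fragments:
  4296 − 0 = 4296 bp
  4704 − 4296 = 408 bp
  5822 − 4704 = 1118 bp
  6467 − 5822 = 645 bp
  7205 − 6467 = 738 bp
Sorted largest to smallest: 4296, 1118, 738, 645, 408 bp.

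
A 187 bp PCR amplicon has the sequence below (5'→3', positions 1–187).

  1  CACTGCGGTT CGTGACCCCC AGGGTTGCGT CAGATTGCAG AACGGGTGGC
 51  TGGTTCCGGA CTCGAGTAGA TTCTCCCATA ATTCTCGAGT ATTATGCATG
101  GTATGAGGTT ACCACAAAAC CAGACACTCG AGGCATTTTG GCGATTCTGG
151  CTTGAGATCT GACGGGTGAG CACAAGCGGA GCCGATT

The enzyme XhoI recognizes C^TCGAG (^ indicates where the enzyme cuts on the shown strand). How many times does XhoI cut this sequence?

3

CTCGAG occurs starting at positions 61, 84, 127.
XhoI cuts at 3 sites.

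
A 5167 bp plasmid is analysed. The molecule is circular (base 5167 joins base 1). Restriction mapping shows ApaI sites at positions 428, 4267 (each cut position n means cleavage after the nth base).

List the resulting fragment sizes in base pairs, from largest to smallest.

Circular molecule, 2 cuts → 2 fragments:
  4267 − 428 = 3839 bp
  wrap: 5167 − 4267 + 428 = 1328 bp
Sorted largest to smallest: 3839, 1328 bp.

3839, 1328 bp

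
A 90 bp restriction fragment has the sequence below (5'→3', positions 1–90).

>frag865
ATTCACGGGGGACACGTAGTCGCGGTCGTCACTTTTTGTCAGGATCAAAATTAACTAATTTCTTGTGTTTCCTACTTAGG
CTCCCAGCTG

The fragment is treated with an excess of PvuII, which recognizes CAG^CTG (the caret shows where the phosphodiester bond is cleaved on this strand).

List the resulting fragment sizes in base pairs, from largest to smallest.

The PvuII site (CAGCTG) starts at position 85.
PvuII cuts after base 3 of each site, so after position 87.
Linear molecule, 1 cut → 2 fragments:
  1–87 → 87 bp
  88–90 → 3 bp
Sorted largest to smallest: 87, 3 bp.

87, 3 bp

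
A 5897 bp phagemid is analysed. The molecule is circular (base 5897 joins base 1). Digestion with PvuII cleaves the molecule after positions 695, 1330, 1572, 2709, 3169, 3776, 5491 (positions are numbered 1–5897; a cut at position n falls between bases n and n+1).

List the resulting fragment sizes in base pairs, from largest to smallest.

1715, 1137, 1101, 635, 607, 460, 242 bp

Circular molecule, 7 cuts → 7 fragments:
  1330 − 695 = 635 bp
  1572 − 1330 = 242 bp
  2709 − 1572 = 1137 bp
  3169 − 2709 = 460 bp
  3776 − 3169 = 607 bp
  5491 − 3776 = 1715 bp
  wrap: 5897 − 5491 + 695 = 1101 bp
Sorted largest to smallest: 1715, 1137, 1101, 635, 607, 460, 242 bp.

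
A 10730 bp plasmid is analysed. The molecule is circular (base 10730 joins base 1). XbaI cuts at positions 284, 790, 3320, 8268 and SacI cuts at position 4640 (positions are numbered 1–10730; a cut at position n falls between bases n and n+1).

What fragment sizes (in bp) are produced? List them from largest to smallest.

3628, 2746, 2530, 1320, 506 bp

Combined cut positions (sorted): 284, 790, 3320, 4640, 8268.
Circular molecule, 5 cuts → 5 fragments:
  790 − 284 = 506 bp
  3320 − 790 = 2530 bp
  4640 − 3320 = 1320 bp
  8268 − 4640 = 3628 bp
  wrap: 10730 − 8268 + 284 = 2746 bp
Sorted largest to smallest: 3628, 2746, 2530, 1320, 506 bp.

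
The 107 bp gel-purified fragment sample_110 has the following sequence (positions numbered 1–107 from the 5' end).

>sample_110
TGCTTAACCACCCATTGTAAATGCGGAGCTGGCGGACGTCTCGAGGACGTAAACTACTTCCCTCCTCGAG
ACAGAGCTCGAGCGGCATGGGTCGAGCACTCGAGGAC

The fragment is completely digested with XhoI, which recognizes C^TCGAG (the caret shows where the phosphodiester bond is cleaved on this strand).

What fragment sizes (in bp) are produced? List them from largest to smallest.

XhoI sites (CTCGAG) start at positions 40, 65, 77, 99.
XhoI cuts after the first base of each site, so after positions 40, 65, 77, 99.
Linear molecule, 4 cuts → 5 fragments:
  1–40 → 40 bp
  41–65 → 25 bp
  66–77 → 12 bp
  78–99 → 22 bp
  100–107 → 8 bp
Sorted largest to smallest: 40, 25, 22, 12, 8 bp.

40, 25, 22, 12, 8 bp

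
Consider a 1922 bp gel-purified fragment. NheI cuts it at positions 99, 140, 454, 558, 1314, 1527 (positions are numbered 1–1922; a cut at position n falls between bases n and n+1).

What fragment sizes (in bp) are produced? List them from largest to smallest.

Linear molecule, 6 cuts → 7 fragments:
  99 − 0 = 99 bp
  140 − 99 = 41 bp
  454 − 140 = 314 bp
  558 − 454 = 104 bp
  1314 − 558 = 756 bp
  1527 − 1314 = 213 bp
  1922 − 1527 = 395 bp
Sorted largest to smallest: 756, 395, 314, 213, 104, 99, 41 bp.

756, 395, 314, 213, 104, 99, 41 bp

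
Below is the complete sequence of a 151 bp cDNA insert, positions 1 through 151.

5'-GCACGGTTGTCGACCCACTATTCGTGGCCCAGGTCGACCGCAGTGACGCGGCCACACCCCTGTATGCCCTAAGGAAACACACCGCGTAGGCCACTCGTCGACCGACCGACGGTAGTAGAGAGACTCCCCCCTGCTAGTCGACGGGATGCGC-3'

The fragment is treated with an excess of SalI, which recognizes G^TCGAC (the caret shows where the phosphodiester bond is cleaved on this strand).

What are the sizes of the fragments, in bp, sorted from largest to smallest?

64, 40, 24, 14, 9 bp

SalI sites (GTCGAC) start at positions 9, 33, 97, 137.
SalI cuts after the first base of each site, so after positions 9, 33, 97, 137.
Linear molecule, 4 cuts → 5 fragments:
  1–9 → 9 bp
  10–33 → 24 bp
  34–97 → 64 bp
  98–137 → 40 bp
  138–151 → 14 bp
Sorted largest to smallest: 64, 40, 24, 14, 9 bp.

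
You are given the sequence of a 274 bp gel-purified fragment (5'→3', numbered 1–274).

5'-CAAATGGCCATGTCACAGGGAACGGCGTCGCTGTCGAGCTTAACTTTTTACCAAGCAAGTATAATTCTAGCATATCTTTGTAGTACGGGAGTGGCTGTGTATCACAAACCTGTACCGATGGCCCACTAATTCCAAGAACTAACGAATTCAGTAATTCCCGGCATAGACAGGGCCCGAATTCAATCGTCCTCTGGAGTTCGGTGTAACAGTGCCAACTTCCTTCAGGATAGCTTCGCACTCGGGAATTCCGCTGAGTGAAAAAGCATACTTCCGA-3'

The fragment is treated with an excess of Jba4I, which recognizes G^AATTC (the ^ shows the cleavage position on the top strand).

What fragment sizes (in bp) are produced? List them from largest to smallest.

Jba4I sites (GAATTC) start at positions 144, 176, 243.
Jba4I cuts after the first base of each site, so after positions 144, 176, 243.
Linear molecule, 3 cuts → 4 fragments:
  1–144 → 144 bp
  145–176 → 32 bp
  177–243 → 67 bp
  244–274 → 31 bp
Sorted largest to smallest: 144, 67, 32, 31 bp.

144, 67, 32, 31 bp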